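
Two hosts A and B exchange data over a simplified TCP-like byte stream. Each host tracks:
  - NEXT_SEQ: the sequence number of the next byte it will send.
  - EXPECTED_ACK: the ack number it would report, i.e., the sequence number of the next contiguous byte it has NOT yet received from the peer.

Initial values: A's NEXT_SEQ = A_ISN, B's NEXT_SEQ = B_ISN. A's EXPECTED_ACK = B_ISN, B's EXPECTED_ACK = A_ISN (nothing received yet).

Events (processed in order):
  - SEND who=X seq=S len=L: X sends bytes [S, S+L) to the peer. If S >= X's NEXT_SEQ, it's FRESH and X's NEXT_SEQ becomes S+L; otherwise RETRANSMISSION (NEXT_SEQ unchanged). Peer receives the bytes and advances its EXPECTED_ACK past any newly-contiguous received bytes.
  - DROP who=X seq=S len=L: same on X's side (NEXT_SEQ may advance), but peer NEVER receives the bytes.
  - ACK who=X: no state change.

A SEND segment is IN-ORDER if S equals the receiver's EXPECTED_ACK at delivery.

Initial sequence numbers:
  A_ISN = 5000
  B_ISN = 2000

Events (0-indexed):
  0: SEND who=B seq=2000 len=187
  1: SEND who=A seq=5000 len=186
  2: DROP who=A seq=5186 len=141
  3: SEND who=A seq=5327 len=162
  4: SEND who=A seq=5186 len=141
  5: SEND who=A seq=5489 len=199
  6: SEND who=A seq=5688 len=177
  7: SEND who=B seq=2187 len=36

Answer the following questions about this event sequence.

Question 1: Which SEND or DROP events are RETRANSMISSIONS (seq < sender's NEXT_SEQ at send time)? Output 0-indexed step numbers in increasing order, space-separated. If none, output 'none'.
Answer: 4

Derivation:
Step 0: SEND seq=2000 -> fresh
Step 1: SEND seq=5000 -> fresh
Step 2: DROP seq=5186 -> fresh
Step 3: SEND seq=5327 -> fresh
Step 4: SEND seq=5186 -> retransmit
Step 5: SEND seq=5489 -> fresh
Step 6: SEND seq=5688 -> fresh
Step 7: SEND seq=2187 -> fresh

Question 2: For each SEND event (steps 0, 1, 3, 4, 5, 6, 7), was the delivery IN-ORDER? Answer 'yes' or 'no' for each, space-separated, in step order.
Answer: yes yes no yes yes yes yes

Derivation:
Step 0: SEND seq=2000 -> in-order
Step 1: SEND seq=5000 -> in-order
Step 3: SEND seq=5327 -> out-of-order
Step 4: SEND seq=5186 -> in-order
Step 5: SEND seq=5489 -> in-order
Step 6: SEND seq=5688 -> in-order
Step 7: SEND seq=2187 -> in-order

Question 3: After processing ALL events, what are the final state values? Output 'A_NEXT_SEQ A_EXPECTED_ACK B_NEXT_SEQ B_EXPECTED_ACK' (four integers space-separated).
Answer: 5865 2223 2223 5865

Derivation:
After event 0: A_seq=5000 A_ack=2187 B_seq=2187 B_ack=5000
After event 1: A_seq=5186 A_ack=2187 B_seq=2187 B_ack=5186
After event 2: A_seq=5327 A_ack=2187 B_seq=2187 B_ack=5186
After event 3: A_seq=5489 A_ack=2187 B_seq=2187 B_ack=5186
After event 4: A_seq=5489 A_ack=2187 B_seq=2187 B_ack=5489
After event 5: A_seq=5688 A_ack=2187 B_seq=2187 B_ack=5688
After event 6: A_seq=5865 A_ack=2187 B_seq=2187 B_ack=5865
After event 7: A_seq=5865 A_ack=2223 B_seq=2223 B_ack=5865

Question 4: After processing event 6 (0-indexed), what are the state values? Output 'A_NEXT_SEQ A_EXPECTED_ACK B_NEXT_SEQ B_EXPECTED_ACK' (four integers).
After event 0: A_seq=5000 A_ack=2187 B_seq=2187 B_ack=5000
After event 1: A_seq=5186 A_ack=2187 B_seq=2187 B_ack=5186
After event 2: A_seq=5327 A_ack=2187 B_seq=2187 B_ack=5186
After event 3: A_seq=5489 A_ack=2187 B_seq=2187 B_ack=5186
After event 4: A_seq=5489 A_ack=2187 B_seq=2187 B_ack=5489
After event 5: A_seq=5688 A_ack=2187 B_seq=2187 B_ack=5688
After event 6: A_seq=5865 A_ack=2187 B_seq=2187 B_ack=5865

5865 2187 2187 5865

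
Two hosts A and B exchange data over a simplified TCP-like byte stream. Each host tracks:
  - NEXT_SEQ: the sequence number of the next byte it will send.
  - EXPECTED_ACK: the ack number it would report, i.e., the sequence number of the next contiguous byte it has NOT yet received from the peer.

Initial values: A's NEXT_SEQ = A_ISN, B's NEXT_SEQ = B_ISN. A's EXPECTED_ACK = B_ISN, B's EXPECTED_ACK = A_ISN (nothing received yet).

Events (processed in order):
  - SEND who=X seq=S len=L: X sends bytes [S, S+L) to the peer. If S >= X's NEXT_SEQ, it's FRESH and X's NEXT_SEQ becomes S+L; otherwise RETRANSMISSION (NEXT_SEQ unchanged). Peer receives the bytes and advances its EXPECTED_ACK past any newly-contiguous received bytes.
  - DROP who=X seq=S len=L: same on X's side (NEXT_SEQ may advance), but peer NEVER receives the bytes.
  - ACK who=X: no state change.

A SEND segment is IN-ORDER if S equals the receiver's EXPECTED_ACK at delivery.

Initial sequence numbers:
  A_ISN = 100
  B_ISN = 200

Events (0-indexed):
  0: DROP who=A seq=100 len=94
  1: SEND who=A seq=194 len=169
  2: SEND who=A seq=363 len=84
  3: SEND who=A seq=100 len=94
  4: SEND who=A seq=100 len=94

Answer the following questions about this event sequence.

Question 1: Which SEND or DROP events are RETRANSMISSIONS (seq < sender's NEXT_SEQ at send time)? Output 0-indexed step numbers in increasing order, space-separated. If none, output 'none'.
Step 0: DROP seq=100 -> fresh
Step 1: SEND seq=194 -> fresh
Step 2: SEND seq=363 -> fresh
Step 3: SEND seq=100 -> retransmit
Step 4: SEND seq=100 -> retransmit

Answer: 3 4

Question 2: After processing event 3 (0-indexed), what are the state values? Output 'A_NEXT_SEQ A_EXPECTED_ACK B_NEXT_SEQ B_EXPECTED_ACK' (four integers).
After event 0: A_seq=194 A_ack=200 B_seq=200 B_ack=100
After event 1: A_seq=363 A_ack=200 B_seq=200 B_ack=100
After event 2: A_seq=447 A_ack=200 B_seq=200 B_ack=100
After event 3: A_seq=447 A_ack=200 B_seq=200 B_ack=447

447 200 200 447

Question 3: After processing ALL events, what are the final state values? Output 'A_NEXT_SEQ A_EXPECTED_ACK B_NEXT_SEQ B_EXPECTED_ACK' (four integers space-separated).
Answer: 447 200 200 447

Derivation:
After event 0: A_seq=194 A_ack=200 B_seq=200 B_ack=100
After event 1: A_seq=363 A_ack=200 B_seq=200 B_ack=100
After event 2: A_seq=447 A_ack=200 B_seq=200 B_ack=100
After event 3: A_seq=447 A_ack=200 B_seq=200 B_ack=447
After event 4: A_seq=447 A_ack=200 B_seq=200 B_ack=447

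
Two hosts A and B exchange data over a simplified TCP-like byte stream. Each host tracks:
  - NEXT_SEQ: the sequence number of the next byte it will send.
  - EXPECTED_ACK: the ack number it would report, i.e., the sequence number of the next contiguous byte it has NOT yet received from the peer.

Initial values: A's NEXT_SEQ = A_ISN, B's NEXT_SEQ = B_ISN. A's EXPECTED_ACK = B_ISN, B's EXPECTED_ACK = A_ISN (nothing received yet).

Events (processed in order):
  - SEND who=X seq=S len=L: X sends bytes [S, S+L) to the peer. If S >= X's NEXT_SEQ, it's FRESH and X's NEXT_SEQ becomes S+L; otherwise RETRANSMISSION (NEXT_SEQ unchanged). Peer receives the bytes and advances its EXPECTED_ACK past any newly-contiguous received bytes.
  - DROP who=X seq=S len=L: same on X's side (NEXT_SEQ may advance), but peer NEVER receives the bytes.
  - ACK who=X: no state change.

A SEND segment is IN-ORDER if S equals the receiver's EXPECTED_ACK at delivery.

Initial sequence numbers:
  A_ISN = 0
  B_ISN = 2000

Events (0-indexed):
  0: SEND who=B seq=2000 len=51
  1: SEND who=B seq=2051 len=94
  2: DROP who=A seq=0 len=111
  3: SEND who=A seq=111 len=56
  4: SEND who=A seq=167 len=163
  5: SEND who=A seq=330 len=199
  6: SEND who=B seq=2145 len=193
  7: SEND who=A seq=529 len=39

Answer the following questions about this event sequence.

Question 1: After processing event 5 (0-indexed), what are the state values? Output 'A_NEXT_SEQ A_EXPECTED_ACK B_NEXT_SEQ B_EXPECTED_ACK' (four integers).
After event 0: A_seq=0 A_ack=2051 B_seq=2051 B_ack=0
After event 1: A_seq=0 A_ack=2145 B_seq=2145 B_ack=0
After event 2: A_seq=111 A_ack=2145 B_seq=2145 B_ack=0
After event 3: A_seq=167 A_ack=2145 B_seq=2145 B_ack=0
After event 4: A_seq=330 A_ack=2145 B_seq=2145 B_ack=0
After event 5: A_seq=529 A_ack=2145 B_seq=2145 B_ack=0

529 2145 2145 0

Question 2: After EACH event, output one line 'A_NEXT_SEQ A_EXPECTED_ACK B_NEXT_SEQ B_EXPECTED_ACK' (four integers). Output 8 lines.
0 2051 2051 0
0 2145 2145 0
111 2145 2145 0
167 2145 2145 0
330 2145 2145 0
529 2145 2145 0
529 2338 2338 0
568 2338 2338 0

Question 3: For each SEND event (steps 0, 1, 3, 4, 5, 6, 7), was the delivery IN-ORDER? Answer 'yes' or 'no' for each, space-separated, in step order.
Step 0: SEND seq=2000 -> in-order
Step 1: SEND seq=2051 -> in-order
Step 3: SEND seq=111 -> out-of-order
Step 4: SEND seq=167 -> out-of-order
Step 5: SEND seq=330 -> out-of-order
Step 6: SEND seq=2145 -> in-order
Step 7: SEND seq=529 -> out-of-order

Answer: yes yes no no no yes no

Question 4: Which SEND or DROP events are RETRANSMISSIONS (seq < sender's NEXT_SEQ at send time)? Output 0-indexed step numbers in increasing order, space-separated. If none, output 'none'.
Answer: none

Derivation:
Step 0: SEND seq=2000 -> fresh
Step 1: SEND seq=2051 -> fresh
Step 2: DROP seq=0 -> fresh
Step 3: SEND seq=111 -> fresh
Step 4: SEND seq=167 -> fresh
Step 5: SEND seq=330 -> fresh
Step 6: SEND seq=2145 -> fresh
Step 7: SEND seq=529 -> fresh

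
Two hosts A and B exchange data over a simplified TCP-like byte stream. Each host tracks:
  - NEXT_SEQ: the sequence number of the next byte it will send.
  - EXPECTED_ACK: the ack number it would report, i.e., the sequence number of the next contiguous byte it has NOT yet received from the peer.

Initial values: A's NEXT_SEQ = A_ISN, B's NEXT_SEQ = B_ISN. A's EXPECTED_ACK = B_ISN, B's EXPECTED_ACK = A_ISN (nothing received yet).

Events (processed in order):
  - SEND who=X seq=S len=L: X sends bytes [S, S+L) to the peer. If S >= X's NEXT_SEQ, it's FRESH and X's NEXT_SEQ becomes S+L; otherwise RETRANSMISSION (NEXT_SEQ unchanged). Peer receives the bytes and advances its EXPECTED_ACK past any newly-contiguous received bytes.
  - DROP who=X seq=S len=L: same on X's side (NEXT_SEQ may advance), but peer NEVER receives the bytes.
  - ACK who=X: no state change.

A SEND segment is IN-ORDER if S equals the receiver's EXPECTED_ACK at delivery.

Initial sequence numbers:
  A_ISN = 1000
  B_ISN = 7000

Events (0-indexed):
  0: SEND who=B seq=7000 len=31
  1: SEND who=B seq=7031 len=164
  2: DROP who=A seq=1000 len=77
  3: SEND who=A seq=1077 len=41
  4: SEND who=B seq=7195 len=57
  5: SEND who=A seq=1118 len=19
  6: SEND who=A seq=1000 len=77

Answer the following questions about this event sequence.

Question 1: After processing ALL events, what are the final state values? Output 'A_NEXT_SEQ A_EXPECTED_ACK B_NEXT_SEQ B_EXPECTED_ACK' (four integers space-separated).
Answer: 1137 7252 7252 1137

Derivation:
After event 0: A_seq=1000 A_ack=7031 B_seq=7031 B_ack=1000
After event 1: A_seq=1000 A_ack=7195 B_seq=7195 B_ack=1000
After event 2: A_seq=1077 A_ack=7195 B_seq=7195 B_ack=1000
After event 3: A_seq=1118 A_ack=7195 B_seq=7195 B_ack=1000
After event 4: A_seq=1118 A_ack=7252 B_seq=7252 B_ack=1000
After event 5: A_seq=1137 A_ack=7252 B_seq=7252 B_ack=1000
After event 6: A_seq=1137 A_ack=7252 B_seq=7252 B_ack=1137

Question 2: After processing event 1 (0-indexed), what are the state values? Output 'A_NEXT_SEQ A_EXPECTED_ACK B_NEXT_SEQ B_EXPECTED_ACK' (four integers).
After event 0: A_seq=1000 A_ack=7031 B_seq=7031 B_ack=1000
After event 1: A_seq=1000 A_ack=7195 B_seq=7195 B_ack=1000

1000 7195 7195 1000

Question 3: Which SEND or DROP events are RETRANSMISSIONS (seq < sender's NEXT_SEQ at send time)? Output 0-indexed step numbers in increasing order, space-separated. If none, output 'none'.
Step 0: SEND seq=7000 -> fresh
Step 1: SEND seq=7031 -> fresh
Step 2: DROP seq=1000 -> fresh
Step 3: SEND seq=1077 -> fresh
Step 4: SEND seq=7195 -> fresh
Step 5: SEND seq=1118 -> fresh
Step 6: SEND seq=1000 -> retransmit

Answer: 6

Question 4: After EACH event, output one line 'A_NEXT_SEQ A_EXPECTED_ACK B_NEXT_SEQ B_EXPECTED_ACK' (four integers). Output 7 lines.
1000 7031 7031 1000
1000 7195 7195 1000
1077 7195 7195 1000
1118 7195 7195 1000
1118 7252 7252 1000
1137 7252 7252 1000
1137 7252 7252 1137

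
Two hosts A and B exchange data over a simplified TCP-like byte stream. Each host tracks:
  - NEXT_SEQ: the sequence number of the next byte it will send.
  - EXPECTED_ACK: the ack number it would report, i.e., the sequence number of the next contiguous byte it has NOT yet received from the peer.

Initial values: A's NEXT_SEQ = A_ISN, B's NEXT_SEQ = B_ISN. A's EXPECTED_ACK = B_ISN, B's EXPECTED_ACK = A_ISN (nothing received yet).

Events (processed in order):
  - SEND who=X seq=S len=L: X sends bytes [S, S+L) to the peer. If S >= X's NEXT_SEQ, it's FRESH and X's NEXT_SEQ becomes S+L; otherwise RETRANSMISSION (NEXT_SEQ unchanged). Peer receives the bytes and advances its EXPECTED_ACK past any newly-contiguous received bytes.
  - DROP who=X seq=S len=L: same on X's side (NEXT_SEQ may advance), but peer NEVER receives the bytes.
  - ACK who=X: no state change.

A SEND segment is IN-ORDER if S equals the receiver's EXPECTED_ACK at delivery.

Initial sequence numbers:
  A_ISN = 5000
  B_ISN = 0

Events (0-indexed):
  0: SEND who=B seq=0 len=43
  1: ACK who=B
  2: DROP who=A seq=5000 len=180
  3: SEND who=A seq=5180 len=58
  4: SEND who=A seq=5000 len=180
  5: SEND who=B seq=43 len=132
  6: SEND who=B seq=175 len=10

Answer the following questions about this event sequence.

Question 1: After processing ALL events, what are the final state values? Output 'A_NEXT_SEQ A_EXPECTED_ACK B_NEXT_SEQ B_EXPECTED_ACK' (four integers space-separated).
Answer: 5238 185 185 5238

Derivation:
After event 0: A_seq=5000 A_ack=43 B_seq=43 B_ack=5000
After event 1: A_seq=5000 A_ack=43 B_seq=43 B_ack=5000
After event 2: A_seq=5180 A_ack=43 B_seq=43 B_ack=5000
After event 3: A_seq=5238 A_ack=43 B_seq=43 B_ack=5000
After event 4: A_seq=5238 A_ack=43 B_seq=43 B_ack=5238
After event 5: A_seq=5238 A_ack=175 B_seq=175 B_ack=5238
After event 6: A_seq=5238 A_ack=185 B_seq=185 B_ack=5238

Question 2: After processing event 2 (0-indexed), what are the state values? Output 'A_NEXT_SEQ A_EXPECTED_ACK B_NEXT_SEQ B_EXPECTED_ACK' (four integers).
After event 0: A_seq=5000 A_ack=43 B_seq=43 B_ack=5000
After event 1: A_seq=5000 A_ack=43 B_seq=43 B_ack=5000
After event 2: A_seq=5180 A_ack=43 B_seq=43 B_ack=5000

5180 43 43 5000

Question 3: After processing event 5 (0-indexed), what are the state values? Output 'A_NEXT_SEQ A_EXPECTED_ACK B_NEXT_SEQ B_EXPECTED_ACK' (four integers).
After event 0: A_seq=5000 A_ack=43 B_seq=43 B_ack=5000
After event 1: A_seq=5000 A_ack=43 B_seq=43 B_ack=5000
After event 2: A_seq=5180 A_ack=43 B_seq=43 B_ack=5000
After event 3: A_seq=5238 A_ack=43 B_seq=43 B_ack=5000
After event 4: A_seq=5238 A_ack=43 B_seq=43 B_ack=5238
After event 5: A_seq=5238 A_ack=175 B_seq=175 B_ack=5238

5238 175 175 5238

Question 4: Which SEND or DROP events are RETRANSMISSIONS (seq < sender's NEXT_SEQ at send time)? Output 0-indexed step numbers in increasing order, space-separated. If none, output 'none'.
Answer: 4

Derivation:
Step 0: SEND seq=0 -> fresh
Step 2: DROP seq=5000 -> fresh
Step 3: SEND seq=5180 -> fresh
Step 4: SEND seq=5000 -> retransmit
Step 5: SEND seq=43 -> fresh
Step 6: SEND seq=175 -> fresh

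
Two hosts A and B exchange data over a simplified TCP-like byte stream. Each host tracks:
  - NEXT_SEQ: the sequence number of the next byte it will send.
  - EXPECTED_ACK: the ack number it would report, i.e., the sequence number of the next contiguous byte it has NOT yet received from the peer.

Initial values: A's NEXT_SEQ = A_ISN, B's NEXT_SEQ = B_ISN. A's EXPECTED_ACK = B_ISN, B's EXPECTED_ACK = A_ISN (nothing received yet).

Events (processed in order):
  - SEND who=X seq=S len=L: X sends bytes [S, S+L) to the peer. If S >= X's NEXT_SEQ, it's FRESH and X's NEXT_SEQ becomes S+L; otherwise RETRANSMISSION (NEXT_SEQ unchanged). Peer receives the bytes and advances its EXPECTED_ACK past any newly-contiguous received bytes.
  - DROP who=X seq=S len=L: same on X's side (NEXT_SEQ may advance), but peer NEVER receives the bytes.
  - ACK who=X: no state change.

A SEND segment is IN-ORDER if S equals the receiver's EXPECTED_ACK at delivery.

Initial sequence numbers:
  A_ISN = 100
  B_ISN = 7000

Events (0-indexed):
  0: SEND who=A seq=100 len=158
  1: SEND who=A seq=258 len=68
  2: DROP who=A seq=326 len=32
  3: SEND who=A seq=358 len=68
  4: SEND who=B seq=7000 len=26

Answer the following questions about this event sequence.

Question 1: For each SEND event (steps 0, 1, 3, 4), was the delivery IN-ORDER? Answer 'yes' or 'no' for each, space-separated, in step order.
Answer: yes yes no yes

Derivation:
Step 0: SEND seq=100 -> in-order
Step 1: SEND seq=258 -> in-order
Step 3: SEND seq=358 -> out-of-order
Step 4: SEND seq=7000 -> in-order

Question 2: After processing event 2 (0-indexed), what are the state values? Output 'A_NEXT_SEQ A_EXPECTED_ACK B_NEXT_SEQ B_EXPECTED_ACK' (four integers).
After event 0: A_seq=258 A_ack=7000 B_seq=7000 B_ack=258
After event 1: A_seq=326 A_ack=7000 B_seq=7000 B_ack=326
After event 2: A_seq=358 A_ack=7000 B_seq=7000 B_ack=326

358 7000 7000 326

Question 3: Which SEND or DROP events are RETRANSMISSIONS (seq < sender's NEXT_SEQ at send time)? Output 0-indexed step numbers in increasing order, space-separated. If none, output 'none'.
Step 0: SEND seq=100 -> fresh
Step 1: SEND seq=258 -> fresh
Step 2: DROP seq=326 -> fresh
Step 3: SEND seq=358 -> fresh
Step 4: SEND seq=7000 -> fresh

Answer: none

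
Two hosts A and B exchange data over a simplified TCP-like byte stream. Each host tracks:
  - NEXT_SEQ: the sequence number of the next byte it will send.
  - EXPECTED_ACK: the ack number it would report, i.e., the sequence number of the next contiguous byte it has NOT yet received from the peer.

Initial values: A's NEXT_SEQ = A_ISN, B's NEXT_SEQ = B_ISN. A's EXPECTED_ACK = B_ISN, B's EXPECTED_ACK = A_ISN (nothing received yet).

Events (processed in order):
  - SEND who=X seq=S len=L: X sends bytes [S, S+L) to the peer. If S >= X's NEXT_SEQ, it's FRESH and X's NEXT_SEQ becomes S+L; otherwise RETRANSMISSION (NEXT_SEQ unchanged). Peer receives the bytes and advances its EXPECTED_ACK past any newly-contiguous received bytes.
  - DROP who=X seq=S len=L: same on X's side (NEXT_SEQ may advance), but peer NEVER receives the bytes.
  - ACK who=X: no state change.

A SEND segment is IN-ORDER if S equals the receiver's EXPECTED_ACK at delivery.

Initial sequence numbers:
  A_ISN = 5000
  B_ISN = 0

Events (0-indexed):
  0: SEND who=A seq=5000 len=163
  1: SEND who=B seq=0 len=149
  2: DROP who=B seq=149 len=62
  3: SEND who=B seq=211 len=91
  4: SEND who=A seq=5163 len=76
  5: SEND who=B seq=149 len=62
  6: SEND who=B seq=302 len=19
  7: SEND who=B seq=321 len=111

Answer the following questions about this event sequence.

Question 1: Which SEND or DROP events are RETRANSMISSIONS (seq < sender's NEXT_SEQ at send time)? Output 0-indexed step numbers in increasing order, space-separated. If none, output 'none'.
Step 0: SEND seq=5000 -> fresh
Step 1: SEND seq=0 -> fresh
Step 2: DROP seq=149 -> fresh
Step 3: SEND seq=211 -> fresh
Step 4: SEND seq=5163 -> fresh
Step 5: SEND seq=149 -> retransmit
Step 6: SEND seq=302 -> fresh
Step 7: SEND seq=321 -> fresh

Answer: 5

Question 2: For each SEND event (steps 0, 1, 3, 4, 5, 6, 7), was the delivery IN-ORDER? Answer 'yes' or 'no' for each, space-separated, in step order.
Step 0: SEND seq=5000 -> in-order
Step 1: SEND seq=0 -> in-order
Step 3: SEND seq=211 -> out-of-order
Step 4: SEND seq=5163 -> in-order
Step 5: SEND seq=149 -> in-order
Step 6: SEND seq=302 -> in-order
Step 7: SEND seq=321 -> in-order

Answer: yes yes no yes yes yes yes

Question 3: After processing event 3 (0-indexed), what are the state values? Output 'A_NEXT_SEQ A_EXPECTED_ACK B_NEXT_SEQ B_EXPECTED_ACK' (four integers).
After event 0: A_seq=5163 A_ack=0 B_seq=0 B_ack=5163
After event 1: A_seq=5163 A_ack=149 B_seq=149 B_ack=5163
After event 2: A_seq=5163 A_ack=149 B_seq=211 B_ack=5163
After event 3: A_seq=5163 A_ack=149 B_seq=302 B_ack=5163

5163 149 302 5163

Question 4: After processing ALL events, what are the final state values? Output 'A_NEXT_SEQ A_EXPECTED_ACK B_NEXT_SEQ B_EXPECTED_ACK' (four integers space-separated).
After event 0: A_seq=5163 A_ack=0 B_seq=0 B_ack=5163
After event 1: A_seq=5163 A_ack=149 B_seq=149 B_ack=5163
After event 2: A_seq=5163 A_ack=149 B_seq=211 B_ack=5163
After event 3: A_seq=5163 A_ack=149 B_seq=302 B_ack=5163
After event 4: A_seq=5239 A_ack=149 B_seq=302 B_ack=5239
After event 5: A_seq=5239 A_ack=302 B_seq=302 B_ack=5239
After event 6: A_seq=5239 A_ack=321 B_seq=321 B_ack=5239
After event 7: A_seq=5239 A_ack=432 B_seq=432 B_ack=5239

Answer: 5239 432 432 5239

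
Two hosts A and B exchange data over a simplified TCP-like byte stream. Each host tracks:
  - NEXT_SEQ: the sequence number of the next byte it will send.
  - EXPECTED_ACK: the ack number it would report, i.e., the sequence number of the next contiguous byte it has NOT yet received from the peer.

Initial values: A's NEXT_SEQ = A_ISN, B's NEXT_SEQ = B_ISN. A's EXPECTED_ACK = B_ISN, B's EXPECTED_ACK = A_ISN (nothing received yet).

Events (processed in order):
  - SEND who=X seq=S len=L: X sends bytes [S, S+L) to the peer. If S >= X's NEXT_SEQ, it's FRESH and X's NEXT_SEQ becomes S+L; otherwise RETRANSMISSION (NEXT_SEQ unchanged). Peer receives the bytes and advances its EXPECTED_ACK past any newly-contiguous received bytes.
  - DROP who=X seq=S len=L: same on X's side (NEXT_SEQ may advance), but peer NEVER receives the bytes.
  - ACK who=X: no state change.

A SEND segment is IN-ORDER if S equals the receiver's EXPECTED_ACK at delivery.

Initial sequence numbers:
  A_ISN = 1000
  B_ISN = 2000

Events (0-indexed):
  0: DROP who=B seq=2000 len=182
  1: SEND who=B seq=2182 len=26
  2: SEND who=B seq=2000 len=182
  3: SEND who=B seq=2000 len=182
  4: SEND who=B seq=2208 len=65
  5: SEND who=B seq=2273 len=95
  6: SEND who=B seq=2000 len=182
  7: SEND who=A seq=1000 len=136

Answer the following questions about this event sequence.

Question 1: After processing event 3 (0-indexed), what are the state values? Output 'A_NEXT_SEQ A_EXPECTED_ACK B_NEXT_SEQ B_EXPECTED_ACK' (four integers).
After event 0: A_seq=1000 A_ack=2000 B_seq=2182 B_ack=1000
After event 1: A_seq=1000 A_ack=2000 B_seq=2208 B_ack=1000
After event 2: A_seq=1000 A_ack=2208 B_seq=2208 B_ack=1000
After event 3: A_seq=1000 A_ack=2208 B_seq=2208 B_ack=1000

1000 2208 2208 1000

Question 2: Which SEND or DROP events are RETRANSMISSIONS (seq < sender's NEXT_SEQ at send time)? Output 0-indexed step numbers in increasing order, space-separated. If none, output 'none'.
Step 0: DROP seq=2000 -> fresh
Step 1: SEND seq=2182 -> fresh
Step 2: SEND seq=2000 -> retransmit
Step 3: SEND seq=2000 -> retransmit
Step 4: SEND seq=2208 -> fresh
Step 5: SEND seq=2273 -> fresh
Step 6: SEND seq=2000 -> retransmit
Step 7: SEND seq=1000 -> fresh

Answer: 2 3 6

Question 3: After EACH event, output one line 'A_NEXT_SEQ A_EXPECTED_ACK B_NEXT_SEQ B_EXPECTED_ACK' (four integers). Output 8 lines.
1000 2000 2182 1000
1000 2000 2208 1000
1000 2208 2208 1000
1000 2208 2208 1000
1000 2273 2273 1000
1000 2368 2368 1000
1000 2368 2368 1000
1136 2368 2368 1136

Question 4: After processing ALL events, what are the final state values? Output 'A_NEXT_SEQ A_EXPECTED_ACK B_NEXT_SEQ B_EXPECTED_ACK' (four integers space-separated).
Answer: 1136 2368 2368 1136

Derivation:
After event 0: A_seq=1000 A_ack=2000 B_seq=2182 B_ack=1000
After event 1: A_seq=1000 A_ack=2000 B_seq=2208 B_ack=1000
After event 2: A_seq=1000 A_ack=2208 B_seq=2208 B_ack=1000
After event 3: A_seq=1000 A_ack=2208 B_seq=2208 B_ack=1000
After event 4: A_seq=1000 A_ack=2273 B_seq=2273 B_ack=1000
After event 5: A_seq=1000 A_ack=2368 B_seq=2368 B_ack=1000
After event 6: A_seq=1000 A_ack=2368 B_seq=2368 B_ack=1000
After event 7: A_seq=1136 A_ack=2368 B_seq=2368 B_ack=1136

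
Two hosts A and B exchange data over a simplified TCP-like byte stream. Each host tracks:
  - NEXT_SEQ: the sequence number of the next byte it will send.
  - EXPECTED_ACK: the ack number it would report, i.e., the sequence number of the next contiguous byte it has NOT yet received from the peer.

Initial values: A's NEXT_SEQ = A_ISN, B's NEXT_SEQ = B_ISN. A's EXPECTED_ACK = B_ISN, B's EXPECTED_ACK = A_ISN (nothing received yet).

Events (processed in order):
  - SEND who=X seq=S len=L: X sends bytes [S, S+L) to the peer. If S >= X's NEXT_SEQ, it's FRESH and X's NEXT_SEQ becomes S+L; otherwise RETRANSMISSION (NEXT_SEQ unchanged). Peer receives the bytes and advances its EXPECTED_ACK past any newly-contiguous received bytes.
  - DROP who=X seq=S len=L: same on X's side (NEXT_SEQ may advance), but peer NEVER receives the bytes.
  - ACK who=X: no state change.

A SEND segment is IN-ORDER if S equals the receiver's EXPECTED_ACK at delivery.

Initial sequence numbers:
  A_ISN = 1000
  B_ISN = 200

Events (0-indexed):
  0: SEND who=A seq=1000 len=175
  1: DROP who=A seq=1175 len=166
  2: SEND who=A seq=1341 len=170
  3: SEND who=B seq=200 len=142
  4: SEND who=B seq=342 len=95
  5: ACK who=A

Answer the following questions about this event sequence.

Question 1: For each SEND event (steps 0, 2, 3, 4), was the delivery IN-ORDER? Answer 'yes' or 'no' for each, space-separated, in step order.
Answer: yes no yes yes

Derivation:
Step 0: SEND seq=1000 -> in-order
Step 2: SEND seq=1341 -> out-of-order
Step 3: SEND seq=200 -> in-order
Step 4: SEND seq=342 -> in-order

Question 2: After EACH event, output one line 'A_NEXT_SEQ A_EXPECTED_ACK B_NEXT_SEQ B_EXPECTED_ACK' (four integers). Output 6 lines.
1175 200 200 1175
1341 200 200 1175
1511 200 200 1175
1511 342 342 1175
1511 437 437 1175
1511 437 437 1175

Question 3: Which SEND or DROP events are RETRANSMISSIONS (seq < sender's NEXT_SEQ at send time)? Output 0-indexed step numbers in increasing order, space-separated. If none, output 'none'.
Answer: none

Derivation:
Step 0: SEND seq=1000 -> fresh
Step 1: DROP seq=1175 -> fresh
Step 2: SEND seq=1341 -> fresh
Step 3: SEND seq=200 -> fresh
Step 4: SEND seq=342 -> fresh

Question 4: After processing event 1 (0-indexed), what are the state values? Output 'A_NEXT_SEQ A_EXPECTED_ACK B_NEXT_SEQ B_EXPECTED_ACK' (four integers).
After event 0: A_seq=1175 A_ack=200 B_seq=200 B_ack=1175
After event 1: A_seq=1341 A_ack=200 B_seq=200 B_ack=1175

1341 200 200 1175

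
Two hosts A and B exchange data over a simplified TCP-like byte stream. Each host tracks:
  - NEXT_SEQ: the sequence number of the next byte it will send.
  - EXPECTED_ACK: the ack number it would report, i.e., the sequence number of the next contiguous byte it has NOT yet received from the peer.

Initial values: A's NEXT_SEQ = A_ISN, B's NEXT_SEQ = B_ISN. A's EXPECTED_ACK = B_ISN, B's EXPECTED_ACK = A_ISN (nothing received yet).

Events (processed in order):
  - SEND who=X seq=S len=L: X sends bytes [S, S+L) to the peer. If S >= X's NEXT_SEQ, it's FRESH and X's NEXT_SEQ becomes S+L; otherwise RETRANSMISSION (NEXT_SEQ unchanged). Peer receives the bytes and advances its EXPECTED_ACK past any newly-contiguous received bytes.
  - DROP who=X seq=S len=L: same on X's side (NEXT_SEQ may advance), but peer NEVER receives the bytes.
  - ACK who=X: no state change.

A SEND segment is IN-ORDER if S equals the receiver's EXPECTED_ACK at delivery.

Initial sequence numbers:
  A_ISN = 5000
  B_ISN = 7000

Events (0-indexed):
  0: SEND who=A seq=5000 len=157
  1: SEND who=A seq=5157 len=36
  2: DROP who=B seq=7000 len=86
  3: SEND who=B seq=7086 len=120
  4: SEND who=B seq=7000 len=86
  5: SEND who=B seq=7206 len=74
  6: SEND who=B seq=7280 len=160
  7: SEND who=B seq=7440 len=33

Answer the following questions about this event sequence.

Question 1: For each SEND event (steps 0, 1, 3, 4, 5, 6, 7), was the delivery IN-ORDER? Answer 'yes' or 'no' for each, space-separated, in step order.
Step 0: SEND seq=5000 -> in-order
Step 1: SEND seq=5157 -> in-order
Step 3: SEND seq=7086 -> out-of-order
Step 4: SEND seq=7000 -> in-order
Step 5: SEND seq=7206 -> in-order
Step 6: SEND seq=7280 -> in-order
Step 7: SEND seq=7440 -> in-order

Answer: yes yes no yes yes yes yes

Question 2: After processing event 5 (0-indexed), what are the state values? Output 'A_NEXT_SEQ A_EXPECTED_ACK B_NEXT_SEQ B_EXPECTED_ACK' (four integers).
After event 0: A_seq=5157 A_ack=7000 B_seq=7000 B_ack=5157
After event 1: A_seq=5193 A_ack=7000 B_seq=7000 B_ack=5193
After event 2: A_seq=5193 A_ack=7000 B_seq=7086 B_ack=5193
After event 3: A_seq=5193 A_ack=7000 B_seq=7206 B_ack=5193
After event 4: A_seq=5193 A_ack=7206 B_seq=7206 B_ack=5193
After event 5: A_seq=5193 A_ack=7280 B_seq=7280 B_ack=5193

5193 7280 7280 5193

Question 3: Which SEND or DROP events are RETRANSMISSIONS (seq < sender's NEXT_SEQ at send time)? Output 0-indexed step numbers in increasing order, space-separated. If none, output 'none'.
Answer: 4

Derivation:
Step 0: SEND seq=5000 -> fresh
Step 1: SEND seq=5157 -> fresh
Step 2: DROP seq=7000 -> fresh
Step 3: SEND seq=7086 -> fresh
Step 4: SEND seq=7000 -> retransmit
Step 5: SEND seq=7206 -> fresh
Step 6: SEND seq=7280 -> fresh
Step 7: SEND seq=7440 -> fresh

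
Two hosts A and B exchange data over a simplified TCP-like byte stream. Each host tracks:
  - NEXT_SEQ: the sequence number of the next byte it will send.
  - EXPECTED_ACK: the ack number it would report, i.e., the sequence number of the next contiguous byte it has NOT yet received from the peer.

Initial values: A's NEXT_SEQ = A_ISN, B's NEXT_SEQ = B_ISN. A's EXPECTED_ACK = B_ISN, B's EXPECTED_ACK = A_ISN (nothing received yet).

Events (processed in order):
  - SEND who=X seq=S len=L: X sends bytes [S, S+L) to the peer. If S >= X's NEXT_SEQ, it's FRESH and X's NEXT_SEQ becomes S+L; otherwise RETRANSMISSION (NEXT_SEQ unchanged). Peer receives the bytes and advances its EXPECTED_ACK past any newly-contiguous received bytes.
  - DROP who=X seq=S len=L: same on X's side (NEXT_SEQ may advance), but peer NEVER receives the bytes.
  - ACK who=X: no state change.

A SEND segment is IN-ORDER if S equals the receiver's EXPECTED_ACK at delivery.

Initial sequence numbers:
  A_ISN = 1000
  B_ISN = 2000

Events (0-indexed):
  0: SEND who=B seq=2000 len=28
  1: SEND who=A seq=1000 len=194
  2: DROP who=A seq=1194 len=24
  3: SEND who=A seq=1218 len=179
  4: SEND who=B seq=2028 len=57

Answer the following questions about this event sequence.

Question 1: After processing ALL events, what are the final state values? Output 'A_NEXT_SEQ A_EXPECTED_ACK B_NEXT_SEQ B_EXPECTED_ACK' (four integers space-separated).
Answer: 1397 2085 2085 1194

Derivation:
After event 0: A_seq=1000 A_ack=2028 B_seq=2028 B_ack=1000
After event 1: A_seq=1194 A_ack=2028 B_seq=2028 B_ack=1194
After event 2: A_seq=1218 A_ack=2028 B_seq=2028 B_ack=1194
After event 3: A_seq=1397 A_ack=2028 B_seq=2028 B_ack=1194
After event 4: A_seq=1397 A_ack=2085 B_seq=2085 B_ack=1194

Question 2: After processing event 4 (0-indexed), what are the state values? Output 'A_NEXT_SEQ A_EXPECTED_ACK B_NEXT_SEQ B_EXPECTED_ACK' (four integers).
After event 0: A_seq=1000 A_ack=2028 B_seq=2028 B_ack=1000
After event 1: A_seq=1194 A_ack=2028 B_seq=2028 B_ack=1194
After event 2: A_seq=1218 A_ack=2028 B_seq=2028 B_ack=1194
After event 3: A_seq=1397 A_ack=2028 B_seq=2028 B_ack=1194
After event 4: A_seq=1397 A_ack=2085 B_seq=2085 B_ack=1194

1397 2085 2085 1194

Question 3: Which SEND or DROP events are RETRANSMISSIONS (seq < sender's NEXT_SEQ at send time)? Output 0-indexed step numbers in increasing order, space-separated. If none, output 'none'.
Step 0: SEND seq=2000 -> fresh
Step 1: SEND seq=1000 -> fresh
Step 2: DROP seq=1194 -> fresh
Step 3: SEND seq=1218 -> fresh
Step 4: SEND seq=2028 -> fresh

Answer: none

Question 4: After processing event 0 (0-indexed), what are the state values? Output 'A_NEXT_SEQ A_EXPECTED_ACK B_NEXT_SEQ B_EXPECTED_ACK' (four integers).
After event 0: A_seq=1000 A_ack=2028 B_seq=2028 B_ack=1000

1000 2028 2028 1000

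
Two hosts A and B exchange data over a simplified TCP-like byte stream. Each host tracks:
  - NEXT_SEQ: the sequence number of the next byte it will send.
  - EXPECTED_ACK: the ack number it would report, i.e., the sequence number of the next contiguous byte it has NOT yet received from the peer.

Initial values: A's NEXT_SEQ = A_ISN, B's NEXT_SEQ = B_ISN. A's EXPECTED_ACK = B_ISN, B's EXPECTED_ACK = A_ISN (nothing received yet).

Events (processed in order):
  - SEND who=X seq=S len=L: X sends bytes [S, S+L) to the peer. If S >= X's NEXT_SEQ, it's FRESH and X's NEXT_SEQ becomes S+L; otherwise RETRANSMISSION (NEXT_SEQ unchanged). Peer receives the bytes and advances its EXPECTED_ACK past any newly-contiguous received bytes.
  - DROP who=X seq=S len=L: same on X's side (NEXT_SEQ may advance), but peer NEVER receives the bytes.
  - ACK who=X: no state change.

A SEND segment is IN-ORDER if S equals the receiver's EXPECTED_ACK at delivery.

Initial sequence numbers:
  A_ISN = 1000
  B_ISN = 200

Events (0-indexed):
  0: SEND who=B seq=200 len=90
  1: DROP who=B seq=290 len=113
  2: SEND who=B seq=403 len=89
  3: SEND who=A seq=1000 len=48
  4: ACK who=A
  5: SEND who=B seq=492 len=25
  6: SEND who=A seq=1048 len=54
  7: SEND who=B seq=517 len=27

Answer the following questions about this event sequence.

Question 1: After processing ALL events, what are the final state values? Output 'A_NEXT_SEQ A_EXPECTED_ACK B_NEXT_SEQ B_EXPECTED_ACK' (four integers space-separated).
After event 0: A_seq=1000 A_ack=290 B_seq=290 B_ack=1000
After event 1: A_seq=1000 A_ack=290 B_seq=403 B_ack=1000
After event 2: A_seq=1000 A_ack=290 B_seq=492 B_ack=1000
After event 3: A_seq=1048 A_ack=290 B_seq=492 B_ack=1048
After event 4: A_seq=1048 A_ack=290 B_seq=492 B_ack=1048
After event 5: A_seq=1048 A_ack=290 B_seq=517 B_ack=1048
After event 6: A_seq=1102 A_ack=290 B_seq=517 B_ack=1102
After event 7: A_seq=1102 A_ack=290 B_seq=544 B_ack=1102

Answer: 1102 290 544 1102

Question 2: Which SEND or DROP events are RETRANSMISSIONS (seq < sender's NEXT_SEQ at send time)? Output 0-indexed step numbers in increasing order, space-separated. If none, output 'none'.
Answer: none

Derivation:
Step 0: SEND seq=200 -> fresh
Step 1: DROP seq=290 -> fresh
Step 2: SEND seq=403 -> fresh
Step 3: SEND seq=1000 -> fresh
Step 5: SEND seq=492 -> fresh
Step 6: SEND seq=1048 -> fresh
Step 7: SEND seq=517 -> fresh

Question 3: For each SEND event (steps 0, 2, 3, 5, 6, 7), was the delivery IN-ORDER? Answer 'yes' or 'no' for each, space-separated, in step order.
Step 0: SEND seq=200 -> in-order
Step 2: SEND seq=403 -> out-of-order
Step 3: SEND seq=1000 -> in-order
Step 5: SEND seq=492 -> out-of-order
Step 6: SEND seq=1048 -> in-order
Step 7: SEND seq=517 -> out-of-order

Answer: yes no yes no yes no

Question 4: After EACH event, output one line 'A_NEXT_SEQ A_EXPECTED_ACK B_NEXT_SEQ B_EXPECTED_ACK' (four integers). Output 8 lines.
1000 290 290 1000
1000 290 403 1000
1000 290 492 1000
1048 290 492 1048
1048 290 492 1048
1048 290 517 1048
1102 290 517 1102
1102 290 544 1102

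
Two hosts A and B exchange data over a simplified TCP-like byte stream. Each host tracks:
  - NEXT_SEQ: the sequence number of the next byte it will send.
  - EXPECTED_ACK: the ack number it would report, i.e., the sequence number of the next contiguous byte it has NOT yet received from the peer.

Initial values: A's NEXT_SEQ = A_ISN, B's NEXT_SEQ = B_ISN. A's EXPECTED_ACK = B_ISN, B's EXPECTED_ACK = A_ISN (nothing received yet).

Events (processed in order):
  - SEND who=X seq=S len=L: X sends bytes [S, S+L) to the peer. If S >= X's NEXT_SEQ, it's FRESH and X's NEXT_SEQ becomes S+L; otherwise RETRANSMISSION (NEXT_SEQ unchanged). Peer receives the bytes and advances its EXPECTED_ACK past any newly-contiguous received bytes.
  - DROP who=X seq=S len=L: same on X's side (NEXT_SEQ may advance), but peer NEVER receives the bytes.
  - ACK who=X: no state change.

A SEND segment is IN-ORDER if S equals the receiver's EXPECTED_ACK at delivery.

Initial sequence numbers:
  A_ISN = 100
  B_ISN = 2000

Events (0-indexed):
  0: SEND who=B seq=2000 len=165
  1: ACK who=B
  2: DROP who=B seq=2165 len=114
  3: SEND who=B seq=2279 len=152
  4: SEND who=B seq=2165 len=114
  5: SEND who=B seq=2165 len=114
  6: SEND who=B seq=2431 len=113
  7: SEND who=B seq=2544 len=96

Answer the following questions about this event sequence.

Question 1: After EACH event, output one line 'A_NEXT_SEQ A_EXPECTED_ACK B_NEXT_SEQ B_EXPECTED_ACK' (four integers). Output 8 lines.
100 2165 2165 100
100 2165 2165 100
100 2165 2279 100
100 2165 2431 100
100 2431 2431 100
100 2431 2431 100
100 2544 2544 100
100 2640 2640 100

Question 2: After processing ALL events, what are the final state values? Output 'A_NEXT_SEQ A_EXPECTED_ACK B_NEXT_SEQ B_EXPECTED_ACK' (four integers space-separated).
Answer: 100 2640 2640 100

Derivation:
After event 0: A_seq=100 A_ack=2165 B_seq=2165 B_ack=100
After event 1: A_seq=100 A_ack=2165 B_seq=2165 B_ack=100
After event 2: A_seq=100 A_ack=2165 B_seq=2279 B_ack=100
After event 3: A_seq=100 A_ack=2165 B_seq=2431 B_ack=100
After event 4: A_seq=100 A_ack=2431 B_seq=2431 B_ack=100
After event 5: A_seq=100 A_ack=2431 B_seq=2431 B_ack=100
After event 6: A_seq=100 A_ack=2544 B_seq=2544 B_ack=100
After event 7: A_seq=100 A_ack=2640 B_seq=2640 B_ack=100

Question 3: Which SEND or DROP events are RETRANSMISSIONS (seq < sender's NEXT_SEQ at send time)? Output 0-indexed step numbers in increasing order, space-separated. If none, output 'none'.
Step 0: SEND seq=2000 -> fresh
Step 2: DROP seq=2165 -> fresh
Step 3: SEND seq=2279 -> fresh
Step 4: SEND seq=2165 -> retransmit
Step 5: SEND seq=2165 -> retransmit
Step 6: SEND seq=2431 -> fresh
Step 7: SEND seq=2544 -> fresh

Answer: 4 5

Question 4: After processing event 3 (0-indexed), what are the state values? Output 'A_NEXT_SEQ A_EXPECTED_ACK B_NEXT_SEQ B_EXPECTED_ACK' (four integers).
After event 0: A_seq=100 A_ack=2165 B_seq=2165 B_ack=100
After event 1: A_seq=100 A_ack=2165 B_seq=2165 B_ack=100
After event 2: A_seq=100 A_ack=2165 B_seq=2279 B_ack=100
After event 3: A_seq=100 A_ack=2165 B_seq=2431 B_ack=100

100 2165 2431 100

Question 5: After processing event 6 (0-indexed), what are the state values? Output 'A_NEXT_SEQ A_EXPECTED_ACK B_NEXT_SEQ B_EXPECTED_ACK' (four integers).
After event 0: A_seq=100 A_ack=2165 B_seq=2165 B_ack=100
After event 1: A_seq=100 A_ack=2165 B_seq=2165 B_ack=100
After event 2: A_seq=100 A_ack=2165 B_seq=2279 B_ack=100
After event 3: A_seq=100 A_ack=2165 B_seq=2431 B_ack=100
After event 4: A_seq=100 A_ack=2431 B_seq=2431 B_ack=100
After event 5: A_seq=100 A_ack=2431 B_seq=2431 B_ack=100
After event 6: A_seq=100 A_ack=2544 B_seq=2544 B_ack=100

100 2544 2544 100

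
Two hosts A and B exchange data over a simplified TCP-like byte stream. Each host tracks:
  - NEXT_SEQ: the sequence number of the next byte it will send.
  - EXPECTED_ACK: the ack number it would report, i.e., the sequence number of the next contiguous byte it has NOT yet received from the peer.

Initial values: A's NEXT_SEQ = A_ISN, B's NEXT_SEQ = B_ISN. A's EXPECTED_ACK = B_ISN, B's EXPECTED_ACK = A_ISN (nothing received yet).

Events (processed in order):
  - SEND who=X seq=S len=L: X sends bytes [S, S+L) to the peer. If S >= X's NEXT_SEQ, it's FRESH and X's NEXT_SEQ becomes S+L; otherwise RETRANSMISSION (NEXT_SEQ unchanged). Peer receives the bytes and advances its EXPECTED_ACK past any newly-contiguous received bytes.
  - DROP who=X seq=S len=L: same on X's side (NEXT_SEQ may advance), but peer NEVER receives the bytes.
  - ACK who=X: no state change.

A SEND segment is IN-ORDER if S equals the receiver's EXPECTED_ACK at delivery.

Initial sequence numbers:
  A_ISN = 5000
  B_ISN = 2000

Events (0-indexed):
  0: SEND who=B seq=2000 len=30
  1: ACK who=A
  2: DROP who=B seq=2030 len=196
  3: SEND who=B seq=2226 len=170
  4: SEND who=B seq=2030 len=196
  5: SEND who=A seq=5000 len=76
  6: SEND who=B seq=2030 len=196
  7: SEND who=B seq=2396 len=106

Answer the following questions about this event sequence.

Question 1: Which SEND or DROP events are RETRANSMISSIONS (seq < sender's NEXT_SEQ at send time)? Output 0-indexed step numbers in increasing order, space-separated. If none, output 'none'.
Answer: 4 6

Derivation:
Step 0: SEND seq=2000 -> fresh
Step 2: DROP seq=2030 -> fresh
Step 3: SEND seq=2226 -> fresh
Step 4: SEND seq=2030 -> retransmit
Step 5: SEND seq=5000 -> fresh
Step 6: SEND seq=2030 -> retransmit
Step 7: SEND seq=2396 -> fresh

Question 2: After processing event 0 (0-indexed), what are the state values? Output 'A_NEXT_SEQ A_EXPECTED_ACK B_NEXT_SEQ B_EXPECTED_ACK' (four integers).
After event 0: A_seq=5000 A_ack=2030 B_seq=2030 B_ack=5000

5000 2030 2030 5000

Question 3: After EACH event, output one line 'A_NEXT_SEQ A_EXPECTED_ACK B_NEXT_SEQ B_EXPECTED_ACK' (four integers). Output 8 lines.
5000 2030 2030 5000
5000 2030 2030 5000
5000 2030 2226 5000
5000 2030 2396 5000
5000 2396 2396 5000
5076 2396 2396 5076
5076 2396 2396 5076
5076 2502 2502 5076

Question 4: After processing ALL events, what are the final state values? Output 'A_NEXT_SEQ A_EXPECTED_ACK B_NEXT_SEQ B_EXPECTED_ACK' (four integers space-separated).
Answer: 5076 2502 2502 5076

Derivation:
After event 0: A_seq=5000 A_ack=2030 B_seq=2030 B_ack=5000
After event 1: A_seq=5000 A_ack=2030 B_seq=2030 B_ack=5000
After event 2: A_seq=5000 A_ack=2030 B_seq=2226 B_ack=5000
After event 3: A_seq=5000 A_ack=2030 B_seq=2396 B_ack=5000
After event 4: A_seq=5000 A_ack=2396 B_seq=2396 B_ack=5000
After event 5: A_seq=5076 A_ack=2396 B_seq=2396 B_ack=5076
After event 6: A_seq=5076 A_ack=2396 B_seq=2396 B_ack=5076
After event 7: A_seq=5076 A_ack=2502 B_seq=2502 B_ack=5076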